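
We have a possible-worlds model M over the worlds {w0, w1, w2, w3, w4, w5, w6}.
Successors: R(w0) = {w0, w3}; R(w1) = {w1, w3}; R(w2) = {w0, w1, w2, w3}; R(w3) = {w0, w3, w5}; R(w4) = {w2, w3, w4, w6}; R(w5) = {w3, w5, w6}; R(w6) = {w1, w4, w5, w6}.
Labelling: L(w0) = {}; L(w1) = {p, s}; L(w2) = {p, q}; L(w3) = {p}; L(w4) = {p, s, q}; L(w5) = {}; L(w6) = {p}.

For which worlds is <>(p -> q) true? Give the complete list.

w0, w2, w3, w4, w5, w6

Recall that <>ψ holds at a world iff ψ holds at some accessible world.
Let φ = <>(p -> q). Evaluate φ at each world:
  w0 (successors {w0, w3}): φ is true.
  w1 (successors {w1, w3}): φ is false.
  w2 (successors {w0, w1, w2, w3}): φ is true.
  w3 (successors {w0, w3, w5}): φ is true.
  w4 (successors {w2, w3, w4, w6}): φ is true.
  w5 (successors {w3, w5, w6}): φ is true.
  w6 (successors {w1, w4, w5, w6}): φ is true.
For instance, at w5:
  At w5: <>(p -> q) requires p -> q at some successor in {w3, w5, w6}.
    p -> q holds at w5, so <>(p -> q) is true at w5.
Satisfying worlds: {w0, w2, w3, w4, w5, w6}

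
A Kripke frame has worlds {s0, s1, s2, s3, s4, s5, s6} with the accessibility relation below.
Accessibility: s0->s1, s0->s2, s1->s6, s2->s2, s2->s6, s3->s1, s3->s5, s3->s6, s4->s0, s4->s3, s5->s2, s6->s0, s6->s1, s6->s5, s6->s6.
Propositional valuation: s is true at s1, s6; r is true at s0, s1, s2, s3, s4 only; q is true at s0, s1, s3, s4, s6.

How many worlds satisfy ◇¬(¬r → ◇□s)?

2

Let φ = ◇¬(¬r → ◇□s). Evaluate φ at each world:
  s0 (successors {s1, s2}): φ is false.
  s1 (successors {s6}): φ is false.
  s2 (successors {s2, s6}): φ is false.
  s3 (successors {s1, s5, s6}): φ is true.
  s4 (successors {s0, s3}): φ is false.
  s5 (successors {s2}): φ is false.
  s6 (successors {s0, s1, s5, s6}): φ is true.
For instance, at s1:
  At s1: ◇¬(¬r → ◇□s) requires ¬(¬r → ◇□s) at some successor in {s6}.
    At s6: ¬(¬r → ◇□s) is false.
  So ◇¬(¬r → ◇□s) is false at s1.
Satisfying worlds: {s3, s6}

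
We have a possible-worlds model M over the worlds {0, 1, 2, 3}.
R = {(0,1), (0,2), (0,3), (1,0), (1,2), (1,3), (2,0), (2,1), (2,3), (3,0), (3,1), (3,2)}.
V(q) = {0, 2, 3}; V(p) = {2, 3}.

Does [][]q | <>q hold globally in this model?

Yes

Let φ = [][]q | <>q. Evaluate φ at each world:
  0 (successors {1, 2, 3}): φ is true.
  1 (successors {0, 2, 3}): φ is true.
  2 (successors {0, 1, 3}): φ is true.
  3 (successors {0, 1, 2}): φ is true.
For instance, at 2:
  At 2: [][]q is false, <>q is true, so [][]q | <>q is true.
    At 2: [][]q requires []q at every successor {0, 1, 3}.
      []q fails at 0, so [][]q is false at 2.
    At 2: <>q requires q at some successor in {0, 1, 3}.
      q holds at 0, so <>q is true at 2.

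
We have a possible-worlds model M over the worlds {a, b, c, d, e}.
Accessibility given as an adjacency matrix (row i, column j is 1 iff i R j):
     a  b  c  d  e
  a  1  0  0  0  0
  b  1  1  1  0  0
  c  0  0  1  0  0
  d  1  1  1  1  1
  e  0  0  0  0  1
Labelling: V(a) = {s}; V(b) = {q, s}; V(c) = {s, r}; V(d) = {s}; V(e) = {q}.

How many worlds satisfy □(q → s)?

3

Let φ = □(q → s). Evaluate φ at each world:
  a (successors {a}): φ is true.
  b (successors {a, b, c}): φ is true.
  c (successors {c}): φ is true.
  d (successors {a, b, c, d, e}): φ is false.
  e (successors {e}): φ is false.
For instance, at b:
  At b: □(q → s) requires q → s at every successor {a, b, c}.
    At a: q → s is true.
    At b: q → s is true.
    At c: q → s is true.
  So □(q → s) is true at b.
Satisfying worlds: {a, b, c}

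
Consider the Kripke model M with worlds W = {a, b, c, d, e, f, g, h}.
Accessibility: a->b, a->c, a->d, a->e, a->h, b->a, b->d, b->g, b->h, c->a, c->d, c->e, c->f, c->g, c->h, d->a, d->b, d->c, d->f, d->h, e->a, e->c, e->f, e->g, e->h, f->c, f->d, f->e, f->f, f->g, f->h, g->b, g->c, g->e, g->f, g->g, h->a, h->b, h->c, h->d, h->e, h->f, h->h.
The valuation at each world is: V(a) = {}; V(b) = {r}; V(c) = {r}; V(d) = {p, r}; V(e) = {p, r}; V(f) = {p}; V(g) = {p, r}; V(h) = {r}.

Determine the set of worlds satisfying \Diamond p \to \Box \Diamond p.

a, b, c, d, e, f, g, h

Let φ = \Diamond p \to \Box \Diamond p. Evaluate φ at each world:
  a (successors {b, c, d, e, h}): φ is true.
  b (successors {a, d, g, h}): φ is true.
  c (successors {a, d, e, f, g, h}): φ is true.
  d (successors {a, b, c, f, h}): φ is true.
  e (successors {a, c, f, g, h}): φ is true.
  f (successors {c, d, e, f, g, h}): φ is true.
  g (successors {b, c, e, f, g}): φ is true.
  h (successors {a, b, c, d, e, f, h}): φ is true.
For instance, at a:
  At a: \Diamond p is true, \Box \Diamond p is true, so \Diamond p \to \Box \Diamond p is true.
    At a: \Diamond p requires p at some successor in {b, c, d, e, h}.
      p holds at d, so \Diamond p is true at a.
    At a: \Box \Diamond p requires \Diamond p at every successor {b, c, d, e, h}.
      At b: \Diamond p is true.
      At c: \Diamond p is true.
      At d: \Diamond p is true.
      At e: \Diamond p is true.
      At h: \Diamond p is true.
    So \Box \Diamond p is true at a.
Satisfying worlds: {a, b, c, d, e, f, g, h}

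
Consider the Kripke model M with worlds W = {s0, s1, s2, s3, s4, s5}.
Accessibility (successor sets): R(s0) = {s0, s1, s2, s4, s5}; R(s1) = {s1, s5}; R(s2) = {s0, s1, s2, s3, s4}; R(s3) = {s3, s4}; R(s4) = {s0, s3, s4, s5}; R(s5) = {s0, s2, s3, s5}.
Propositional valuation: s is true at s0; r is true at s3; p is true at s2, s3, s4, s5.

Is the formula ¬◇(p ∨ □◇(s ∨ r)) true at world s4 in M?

No

At s4: ◇(p ∨ □◇(s ∨ r)) is true, so ¬◇(p ∨ □◇(s ∨ r)) is false.
  At s4: ◇(p ∨ □◇(s ∨ r)) requires p ∨ □◇(s ∨ r) at some successor in {s0, s3, s4, s5}.
    p ∨ □◇(s ∨ r) holds at s3, so ◇(p ∨ □◇(s ∨ r)) is true at s4.
      At s3: p is true, □◇(s ∨ r) is true, so p ∨ □◇(s ∨ r) is true.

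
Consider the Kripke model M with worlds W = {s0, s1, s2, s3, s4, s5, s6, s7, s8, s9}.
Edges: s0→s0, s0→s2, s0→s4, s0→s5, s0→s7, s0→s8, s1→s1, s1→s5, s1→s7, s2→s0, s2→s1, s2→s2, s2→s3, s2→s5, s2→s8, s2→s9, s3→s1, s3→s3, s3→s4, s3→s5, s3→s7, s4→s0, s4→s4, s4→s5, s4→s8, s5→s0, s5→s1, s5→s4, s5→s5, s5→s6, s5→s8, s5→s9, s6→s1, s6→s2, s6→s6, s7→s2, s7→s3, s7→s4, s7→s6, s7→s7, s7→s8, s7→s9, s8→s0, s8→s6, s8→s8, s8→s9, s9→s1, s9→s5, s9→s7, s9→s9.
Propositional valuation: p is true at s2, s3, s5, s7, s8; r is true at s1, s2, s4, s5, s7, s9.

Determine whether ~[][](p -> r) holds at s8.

At s8: [][](p -> r) is false, so ~[][](p -> r) is true.
  At s8: [][](p -> r) requires [](p -> r) at every successor {s0, s6, s8, s9}.
    [](p -> r) fails at s0, so [][](p -> r) is false at s8.
      At s0: [](p -> r) requires p -> r at every successor {s0, s2, s4, s5, s7, s8}.
        p -> r fails at s8, so [](p -> r) is false at s0.

Yes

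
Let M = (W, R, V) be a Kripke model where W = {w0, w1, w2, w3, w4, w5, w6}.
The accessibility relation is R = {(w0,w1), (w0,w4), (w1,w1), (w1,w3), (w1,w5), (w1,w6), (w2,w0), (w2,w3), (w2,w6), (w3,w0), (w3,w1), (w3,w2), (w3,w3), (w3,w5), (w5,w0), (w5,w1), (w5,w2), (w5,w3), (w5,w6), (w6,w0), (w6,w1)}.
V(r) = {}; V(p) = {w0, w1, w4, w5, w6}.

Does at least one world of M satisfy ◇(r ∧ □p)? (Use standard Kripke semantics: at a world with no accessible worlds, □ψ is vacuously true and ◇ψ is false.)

Recall that □ψ holds at a world iff ψ holds at every accessible world, and ◇ψ holds iff ψ holds at some accessible world.
Let φ = ◇(r ∧ □p). Evaluate φ at each world:
  w0 (successors {w1, w4}): φ is false.
  w1 (successors {w1, w3, w5, w6}): φ is false.
  w2 (successors {w0, w3, w6}): φ is false.
  w3 (successors {w0, w1, w2, w3, w5}): φ is false.
  w4 (successors ∅): φ is false.
  w5 (successors {w0, w1, w2, w3, w6}): φ is false.
  w6 (successors {w0, w1}): φ is false.
For instance, at w1:
  At w1: ◇(r ∧ □p) requires r ∧ □p at some successor in {w1, w3, w5, w6}.
    At w1: r ∧ □p is false.
    At w3: r ∧ □p is false.
    At w5: r ∧ □p is false.
    At w6: r ∧ □p is false.
  So ◇(r ∧ □p) is false at w1.

No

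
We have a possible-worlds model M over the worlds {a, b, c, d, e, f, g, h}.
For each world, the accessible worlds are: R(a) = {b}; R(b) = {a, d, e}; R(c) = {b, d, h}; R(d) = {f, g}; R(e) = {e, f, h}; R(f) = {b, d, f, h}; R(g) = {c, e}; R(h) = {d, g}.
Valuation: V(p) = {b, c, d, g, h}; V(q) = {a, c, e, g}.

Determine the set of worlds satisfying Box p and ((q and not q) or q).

Recall that Box ψ holds at a world iff ψ holds at every accessible world, and Dia ψ holds iff ψ holds at some accessible world.
Let φ = Box p and ((q and not q) or q). Evaluate φ at each world:
  a (successors {b}): φ is true.
  b (successors {a, d, e}): φ is false.
  c (successors {b, d, h}): φ is true.
  d (successors {f, g}): φ is false.
  e (successors {e, f, h}): φ is false.
  f (successors {b, d, f, h}): φ is false.
  g (successors {c, e}): φ is false.
  h (successors {d, g}): φ is false.
For instance, at d:
  At d: Box p is false, (q and not q) or q is false, so Box p and ((q and not q) or q) is false.
    At d: Box p requires p at every successor {f, g}.
      p fails at f, so Box p is false at d.
Satisfying worlds: {a, c}

a, c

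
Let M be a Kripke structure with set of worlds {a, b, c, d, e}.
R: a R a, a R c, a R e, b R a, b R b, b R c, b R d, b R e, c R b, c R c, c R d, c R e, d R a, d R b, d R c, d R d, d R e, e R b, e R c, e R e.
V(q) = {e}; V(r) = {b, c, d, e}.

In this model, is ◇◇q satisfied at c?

Yes

At c: ◇◇q requires ◇q at some successor in {b, c, d, e}.
  ◇q holds at b, so ◇◇q is true at c.
    At b: ◇q requires q at some successor in {a, b, c, d, e}.
      q holds at e, so ◇q is true at b.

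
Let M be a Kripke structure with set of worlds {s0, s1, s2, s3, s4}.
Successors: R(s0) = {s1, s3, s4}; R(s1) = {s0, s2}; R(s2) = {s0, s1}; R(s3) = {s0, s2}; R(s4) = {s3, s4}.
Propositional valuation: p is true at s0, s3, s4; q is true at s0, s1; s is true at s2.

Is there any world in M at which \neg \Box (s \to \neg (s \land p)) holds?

Let φ = \neg \Box (s \to \neg (s \land p)). Evaluate φ at each world:
  s0 (successors {s1, s3, s4}): φ is false.
  s1 (successors {s0, s2}): φ is false.
  s2 (successors {s0, s1}): φ is false.
  s3 (successors {s0, s2}): φ is false.
  s4 (successors {s3, s4}): φ is false.
For instance, at s0:
  At s0: \Box (s \to \neg (s \land p)) is true, so \neg \Box (s \to \neg (s \land p)) is false.
    At s0: \Box (s \to \neg (s \land p)) requires s \to \neg (s \land p) at every successor {s1, s3, s4}.
      At s1: s \to \neg (s \land p) is true.
      At s3: s \to \neg (s \land p) is true.
      At s4: s \to \neg (s \land p) is true.
    So \Box (s \to \neg (s \land p)) is true at s0.

No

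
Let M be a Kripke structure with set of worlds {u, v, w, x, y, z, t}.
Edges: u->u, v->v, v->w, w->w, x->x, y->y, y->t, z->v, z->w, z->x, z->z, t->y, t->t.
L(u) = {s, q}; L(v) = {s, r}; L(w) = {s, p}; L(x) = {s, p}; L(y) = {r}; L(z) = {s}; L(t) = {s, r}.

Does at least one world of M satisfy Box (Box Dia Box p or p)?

Yes

Let φ = Box (Box Dia Box p or p). Evaluate φ at each world:
  u (successors {u}): φ is false.
  v (successors {v, w}): φ is true.
  w (successors {w}): φ is true.
  x (successors {x}): φ is true.
  y (successors {y, t}): φ is false.
  z (successors {v, w, x, z}): φ is true.
  t (successors {y, t}): φ is false.
Detail at v (witness):
  At v: Box (Box Dia Box p or p) requires Box Dia Box p or p at every successor {v, w}.
      At v: Box Dia Box p is true, p is false, so Box Dia Box p or p is true.
      At w: Box Dia Box p is true, p is true, so Box Dia Box p or p is true.
  So Box (Box Dia Box p or p) is true at v.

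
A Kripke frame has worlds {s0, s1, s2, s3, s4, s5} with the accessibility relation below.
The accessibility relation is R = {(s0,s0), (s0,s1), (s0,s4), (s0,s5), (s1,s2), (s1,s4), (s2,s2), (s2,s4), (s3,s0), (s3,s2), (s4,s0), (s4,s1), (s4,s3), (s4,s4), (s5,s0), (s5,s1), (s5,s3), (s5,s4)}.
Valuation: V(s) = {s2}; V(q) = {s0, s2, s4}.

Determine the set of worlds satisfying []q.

Recall that []ψ holds at a world iff ψ holds at every accessible world, and <>ψ holds iff ψ holds at some accessible world.
Let φ = []q. Evaluate φ at each world:
  s0 (successors {s0, s1, s4, s5}): φ is false.
  s1 (successors {s2, s4}): φ is true.
  s2 (successors {s2, s4}): φ is true.
  s3 (successors {s0, s2}): φ is true.
  s4 (successors {s0, s1, s3, s4}): φ is false.
  s5 (successors {s0, s1, s3, s4}): φ is false.
For instance, at s0:
  At s0: []q requires q at every successor {s0, s1, s4, s5}.
    q fails at s1, so []q is false at s0.
Satisfying worlds: {s1, s2, s3}

s1, s2, s3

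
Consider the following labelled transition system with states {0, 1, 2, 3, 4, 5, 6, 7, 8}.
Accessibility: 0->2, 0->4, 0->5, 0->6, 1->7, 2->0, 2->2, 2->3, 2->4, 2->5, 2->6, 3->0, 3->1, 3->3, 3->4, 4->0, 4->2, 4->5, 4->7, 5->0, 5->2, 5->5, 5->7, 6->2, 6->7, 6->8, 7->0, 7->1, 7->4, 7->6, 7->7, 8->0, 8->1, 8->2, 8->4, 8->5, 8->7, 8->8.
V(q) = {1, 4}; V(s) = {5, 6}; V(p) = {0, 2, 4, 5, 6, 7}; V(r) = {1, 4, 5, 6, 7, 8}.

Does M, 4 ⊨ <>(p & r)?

Yes

At 4: <>(p & r) requires p & r at some successor in {0, 2, 5, 7}.
  p & r holds at 5, so <>(p & r) is true at 4.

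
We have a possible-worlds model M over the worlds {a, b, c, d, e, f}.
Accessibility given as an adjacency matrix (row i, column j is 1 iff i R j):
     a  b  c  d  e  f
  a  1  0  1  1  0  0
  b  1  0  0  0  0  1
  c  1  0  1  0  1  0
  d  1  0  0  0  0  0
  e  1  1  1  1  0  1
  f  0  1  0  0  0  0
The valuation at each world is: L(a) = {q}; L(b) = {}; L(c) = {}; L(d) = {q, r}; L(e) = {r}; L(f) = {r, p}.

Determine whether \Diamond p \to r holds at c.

At c: \Diamond p is false, r is false, so \Diamond p \to r is true.
  At c: \Diamond p requires p at some successor in {a, c, e}.
    At a: p is false.
    At c: p is false.
    At e: p is false.
  So \Diamond p is false at c.

Yes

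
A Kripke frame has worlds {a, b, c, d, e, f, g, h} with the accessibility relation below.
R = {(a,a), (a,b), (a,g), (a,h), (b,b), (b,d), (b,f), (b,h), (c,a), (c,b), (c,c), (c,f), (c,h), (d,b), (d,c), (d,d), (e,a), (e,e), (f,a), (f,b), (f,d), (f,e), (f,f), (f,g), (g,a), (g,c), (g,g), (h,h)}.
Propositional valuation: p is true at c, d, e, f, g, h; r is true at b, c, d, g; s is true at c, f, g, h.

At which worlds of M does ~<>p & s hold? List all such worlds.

none

Let φ = ~<>p & s. Evaluate φ at each world:
  a (successors {a, b, g, h}): φ is false.
  b (successors {b, d, f, h}): φ is false.
  c (successors {a, b, c, f, h}): φ is false.
  d (successors {b, c, d}): φ is false.
  e (successors {a, e}): φ is false.
  f (successors {a, b, d, e, f, g}): φ is false.
  g (successors {a, c, g}): φ is false.
  h (successors {h}): φ is false.
For instance, at e:
  At e: ~<>p is false, s is false, so ~<>p & s is false.
    At e: <>p is true, so ~<>p is false.
      At e: <>p requires p at some successor in {a, e}.
        p holds at e, so <>p is true at e.
Satisfying worlds: none.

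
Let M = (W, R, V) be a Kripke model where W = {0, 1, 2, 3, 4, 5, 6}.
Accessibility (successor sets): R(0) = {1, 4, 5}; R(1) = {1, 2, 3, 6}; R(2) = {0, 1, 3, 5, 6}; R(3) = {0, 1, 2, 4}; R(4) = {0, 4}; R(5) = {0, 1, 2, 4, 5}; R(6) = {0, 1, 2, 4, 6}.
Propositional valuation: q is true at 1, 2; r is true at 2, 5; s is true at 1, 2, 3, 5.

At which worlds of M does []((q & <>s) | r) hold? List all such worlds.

none

Recall that []ψ holds at a world iff ψ holds at every accessible world, and <>ψ holds iff ψ holds at some accessible world.
Let φ = []((q & <>s) | r). Evaluate φ at each world:
  0 (successors {1, 4, 5}): φ is false.
  1 (successors {1, 2, 3, 6}): φ is false.
  2 (successors {0, 1, 3, 5, 6}): φ is false.
  3 (successors {0, 1, 2, 4}): φ is false.
  4 (successors {0, 4}): φ is false.
  5 (successors {0, 1, 2, 4, 5}): φ is false.
  6 (successors {0, 1, 2, 4, 6}): φ is false.
For instance, at 1:
  At 1: []((q & <>s) | r) requires (q & <>s) | r at every successor {1, 2, 3, 6}.
    (q & <>s) | r fails at 3, so []((q & <>s) | r) is false at 1.
      At 3: q & <>s is false, r is false, so (q & <>s) | r is false.
Satisfying worlds: none.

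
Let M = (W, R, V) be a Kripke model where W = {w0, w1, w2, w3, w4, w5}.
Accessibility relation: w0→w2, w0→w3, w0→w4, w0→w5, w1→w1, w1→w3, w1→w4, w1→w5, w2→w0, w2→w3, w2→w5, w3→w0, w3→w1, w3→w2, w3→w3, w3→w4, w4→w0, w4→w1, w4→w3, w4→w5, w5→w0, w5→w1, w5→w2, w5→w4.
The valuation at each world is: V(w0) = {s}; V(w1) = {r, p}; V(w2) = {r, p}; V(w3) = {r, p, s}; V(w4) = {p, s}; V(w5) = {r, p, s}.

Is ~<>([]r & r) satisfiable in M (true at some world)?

Yes

Let φ = ~<>([]r & r). Evaluate φ at each world:
  w0 (successors {w2, w3, w4, w5}): φ is true.
  w1 (successors {w1, w3, w4, w5}): φ is true.
  w2 (successors {w0, w3, w5}): φ is true.
  w3 (successors {w0, w1, w2, w3, w4}): φ is true.
  w4 (successors {w0, w1, w3, w5}): φ is true.
  w5 (successors {w0, w1, w2, w4}): φ is true.
Detail at w0 (witness):
  At w0: <>([]r & r) is false, so ~<>([]r & r) is true.
    At w0: <>([]r & r) requires []r & r at some successor in {w2, w3, w4, w5}.
      At w2: []r & r is false.
      At w3: []r & r is false.
      At w4: []r & r is false.
      At w5: []r & r is false.
    So <>([]r & r) is false at w0.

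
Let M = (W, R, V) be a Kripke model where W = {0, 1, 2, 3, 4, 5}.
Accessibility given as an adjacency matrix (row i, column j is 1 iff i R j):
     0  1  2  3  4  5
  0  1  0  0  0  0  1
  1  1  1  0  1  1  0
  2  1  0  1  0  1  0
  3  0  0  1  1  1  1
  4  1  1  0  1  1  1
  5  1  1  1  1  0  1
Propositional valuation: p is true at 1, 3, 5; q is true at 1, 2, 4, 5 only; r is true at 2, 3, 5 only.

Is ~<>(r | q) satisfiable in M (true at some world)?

Let φ = ~<>(r | q). Evaluate φ at each world:
  0 (successors {0, 5}): φ is false.
  1 (successors {0, 1, 3, 4}): φ is false.
  2 (successors {0, 2, 4}): φ is false.
  3 (successors {2, 3, 4, 5}): φ is false.
  4 (successors {0, 1, 3, 4, 5}): φ is false.
  5 (successors {0, 1, 2, 3, 5}): φ is false.
For instance, at 1:
  At 1: <>(r | q) is true, so ~<>(r | q) is false.
    At 1: <>(r | q) requires r | q at some successor in {0, 1, 3, 4}.
      r | q holds at 1, so <>(r | q) is true at 1.

No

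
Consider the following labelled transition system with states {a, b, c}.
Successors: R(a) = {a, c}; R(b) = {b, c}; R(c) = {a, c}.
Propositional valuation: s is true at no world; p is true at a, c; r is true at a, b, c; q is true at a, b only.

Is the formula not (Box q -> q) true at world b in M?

No

At b: Box q -> q is true, so not (Box q -> q) is false.
  At b: Box q is false, q is true, so Box q -> q is true.
    At b: Box q requires q at every successor {b, c}.
      q fails at c, so Box q is false at b.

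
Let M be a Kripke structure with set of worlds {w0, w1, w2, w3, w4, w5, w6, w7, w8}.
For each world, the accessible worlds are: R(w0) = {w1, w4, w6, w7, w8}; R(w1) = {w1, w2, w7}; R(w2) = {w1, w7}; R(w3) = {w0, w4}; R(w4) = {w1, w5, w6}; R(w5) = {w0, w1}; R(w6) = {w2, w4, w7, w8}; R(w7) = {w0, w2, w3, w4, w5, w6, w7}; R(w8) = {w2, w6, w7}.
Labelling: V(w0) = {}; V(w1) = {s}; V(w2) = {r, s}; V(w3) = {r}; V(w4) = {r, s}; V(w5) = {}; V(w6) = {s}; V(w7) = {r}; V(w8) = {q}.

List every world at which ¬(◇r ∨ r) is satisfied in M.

w5

Recall that ◇ψ holds at a world iff ψ holds at some accessible world.
Let φ = ¬(◇r ∨ r). Evaluate φ at each world:
  w0 (successors {w1, w4, w6, w7, w8}): φ is false.
  w1 (successors {w1, w2, w7}): φ is false.
  w2 (successors {w1, w7}): φ is false.
  w3 (successors {w0, w4}): φ is false.
  w4 (successors {w1, w5, w6}): φ is false.
  w5 (successors {w0, w1}): φ is true.
  w6 (successors {w2, w4, w7, w8}): φ is false.
  w7 (successors {w0, w2, w3, w4, w5, w6, w7}): φ is false.
  w8 (successors {w2, w6, w7}): φ is false.
For instance, at w0:
  At w0: ◇r ∨ r is true, so ¬(◇r ∨ r) is false.
    At w0: ◇r is true, r is false, so ◇r ∨ r is true.
      At w0: ◇r requires r at some successor in {w1, w4, w6, w7, w8}.
        r holds at w4, so ◇r is true at w0.
Satisfying worlds: {w5}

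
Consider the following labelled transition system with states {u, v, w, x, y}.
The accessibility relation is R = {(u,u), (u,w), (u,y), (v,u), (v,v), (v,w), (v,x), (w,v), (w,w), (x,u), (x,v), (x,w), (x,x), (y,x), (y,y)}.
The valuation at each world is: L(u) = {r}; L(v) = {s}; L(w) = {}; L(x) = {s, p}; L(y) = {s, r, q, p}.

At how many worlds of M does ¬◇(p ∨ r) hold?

Recall that ◇ψ holds at a world iff ψ holds at some accessible world.
Let φ = ¬◇(p ∨ r). Evaluate φ at each world:
  u (successors {u, w, y}): φ is false.
  v (successors {u, v, w, x}): φ is false.
  w (successors {v, w}): φ is true.
  x (successors {u, v, w, x}): φ is false.
  y (successors {x, y}): φ is false.
For instance, at u:
  At u: ◇(p ∨ r) is true, so ¬◇(p ∨ r) is false.
    At u: ◇(p ∨ r) requires p ∨ r at some successor in {u, w, y}.
      p ∨ r holds at u, so ◇(p ∨ r) is true at u.
Satisfying worlds: {w}

1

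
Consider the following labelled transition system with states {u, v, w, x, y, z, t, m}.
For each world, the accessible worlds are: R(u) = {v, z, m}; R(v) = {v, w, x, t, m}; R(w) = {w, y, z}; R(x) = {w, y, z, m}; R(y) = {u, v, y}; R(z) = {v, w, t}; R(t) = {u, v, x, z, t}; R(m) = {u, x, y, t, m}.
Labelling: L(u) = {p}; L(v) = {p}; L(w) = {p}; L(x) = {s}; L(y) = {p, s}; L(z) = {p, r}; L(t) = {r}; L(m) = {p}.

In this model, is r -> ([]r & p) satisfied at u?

At u: r is false, []r & p is false, so r -> ([]r & p) is true.
  At u: []r is false, p is true, so []r & p is false.
    At u: []r requires r at every successor {v, z, m}.
      r fails at v, so []r is false at u.

Yes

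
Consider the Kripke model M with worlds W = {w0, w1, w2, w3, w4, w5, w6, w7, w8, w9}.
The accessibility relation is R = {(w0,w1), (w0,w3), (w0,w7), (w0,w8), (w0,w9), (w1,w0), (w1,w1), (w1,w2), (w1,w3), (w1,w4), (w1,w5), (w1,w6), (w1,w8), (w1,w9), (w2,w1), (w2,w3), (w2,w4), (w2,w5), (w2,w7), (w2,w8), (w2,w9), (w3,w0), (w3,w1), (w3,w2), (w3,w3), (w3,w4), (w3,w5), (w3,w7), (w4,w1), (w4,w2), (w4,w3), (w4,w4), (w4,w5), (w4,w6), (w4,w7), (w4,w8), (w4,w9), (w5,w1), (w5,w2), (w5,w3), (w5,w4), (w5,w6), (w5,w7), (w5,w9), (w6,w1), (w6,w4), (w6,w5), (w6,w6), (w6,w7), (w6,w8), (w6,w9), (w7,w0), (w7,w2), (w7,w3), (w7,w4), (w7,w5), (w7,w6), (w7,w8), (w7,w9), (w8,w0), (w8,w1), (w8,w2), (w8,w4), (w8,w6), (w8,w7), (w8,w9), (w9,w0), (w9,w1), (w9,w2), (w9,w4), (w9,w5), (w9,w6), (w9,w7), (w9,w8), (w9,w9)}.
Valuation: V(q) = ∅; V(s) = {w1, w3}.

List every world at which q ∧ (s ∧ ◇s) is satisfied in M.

Recall that ◇ψ holds at a world iff ψ holds at some accessible world.
Let φ = q ∧ (s ∧ ◇s). Evaluate φ at each world:
  w0 (successors {w1, w3, w7, w8, w9}): φ is false.
  w1 (successors {w0, w1, w2, w3, w4, w5, w6, w8, w9}): φ is false.
  w2 (successors {w1, w3, w4, w5, w7, w8, w9}): φ is false.
  w3 (successors {w0, w1, w2, w3, w4, w5, w7}): φ is false.
  w4 (successors {w1, w2, w3, w4, w5, w6, w7, w8, w9}): φ is false.
  w5 (successors {w1, w2, w3, w4, w6, w7, w9}): φ is false.
  w6 (successors {w1, w4, w5, w6, w7, w8, w9}): φ is false.
  w7 (successors {w0, w2, w3, w4, w5, w6, w8, w9}): φ is false.
  w8 (successors {w0, w1, w2, w4, w6, w7, w9}): φ is false.
  w9 (successors {w0, w1, w2, w4, w5, w6, w7, w8, w9}): φ is false.
For instance, at w7:
  At w7: q is false, s ∧ ◇s is false, so q ∧ (s ∧ ◇s) is false.
    At w7: s is false, ◇s is true, so s ∧ ◇s is false.
      At w7: ◇s requires s at some successor in {w0, w2, w3, w4, w5, w6, w8, w9}.
        s holds at w3, so ◇s is true at w7.
Satisfying worlds: none.

none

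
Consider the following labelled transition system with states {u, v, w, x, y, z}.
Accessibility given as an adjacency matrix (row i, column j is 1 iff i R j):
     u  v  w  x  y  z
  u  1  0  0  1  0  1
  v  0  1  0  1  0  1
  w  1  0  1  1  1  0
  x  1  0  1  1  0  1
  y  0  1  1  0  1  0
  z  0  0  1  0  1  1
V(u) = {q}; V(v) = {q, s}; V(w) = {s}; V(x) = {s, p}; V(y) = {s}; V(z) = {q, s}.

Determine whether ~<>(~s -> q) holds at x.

Recall that <>ψ holds at a world iff ψ holds at some accessible world.
At x: <>(~s -> q) is true, so ~<>(~s -> q) is false.
  At x: <>(~s -> q) requires ~s -> q at some successor in {u, w, x, z}.
    ~s -> q holds at u, so <>(~s -> q) is true at x.

No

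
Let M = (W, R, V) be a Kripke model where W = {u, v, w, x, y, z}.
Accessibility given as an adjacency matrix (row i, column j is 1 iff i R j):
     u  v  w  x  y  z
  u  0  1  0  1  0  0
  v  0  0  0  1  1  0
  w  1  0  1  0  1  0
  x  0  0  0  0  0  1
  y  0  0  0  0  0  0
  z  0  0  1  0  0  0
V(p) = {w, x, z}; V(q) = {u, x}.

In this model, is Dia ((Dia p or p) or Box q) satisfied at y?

No

At y: no accessible worlds, so Dia ((Dia p or p) or Box q) is false.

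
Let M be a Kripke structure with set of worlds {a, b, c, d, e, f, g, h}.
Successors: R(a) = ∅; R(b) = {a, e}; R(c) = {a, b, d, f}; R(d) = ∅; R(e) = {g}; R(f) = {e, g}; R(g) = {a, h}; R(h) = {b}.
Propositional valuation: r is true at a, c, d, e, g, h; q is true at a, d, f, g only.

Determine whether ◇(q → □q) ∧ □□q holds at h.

Recall that □ψ holds at a world iff ψ holds at every accessible world, and ◇ψ holds iff ψ holds at some accessible world.
At h: ◇(q → □q) is true, □□q is false, so ◇(q → □q) ∧ □□q is false.
  At h: ◇(q → □q) requires q → □q at some successor in {b}.
    q → □q holds at b, so ◇(q → □q) is true at h.
      At b: q is false, □q is false, so q → □q is true.
  At h: □□q requires □q at every successor {b}.
    □q fails at b, so □□q is false at h.
      At b: □q requires q at every successor {a, e}.
        q fails at e, so □q is false at b.

No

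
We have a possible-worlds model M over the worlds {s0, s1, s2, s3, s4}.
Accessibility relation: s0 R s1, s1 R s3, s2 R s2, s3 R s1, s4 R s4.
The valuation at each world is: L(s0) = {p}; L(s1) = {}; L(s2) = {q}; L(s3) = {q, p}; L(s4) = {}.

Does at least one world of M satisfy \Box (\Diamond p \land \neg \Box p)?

Let φ = \Box (\Diamond p \land \neg \Box p). Evaluate φ at each world:
  s0 (successors {s1}): φ is false.
  s1 (successors {s3}): φ is false.
  s2 (successors {s2}): φ is false.
  s3 (successors {s1}): φ is false.
  s4 (successors {s4}): φ is false.
For instance, at s1:
  At s1: \Box (\Diamond p \land \neg \Box p) requires \Diamond p \land \neg \Box p at every successor {s3}.
    \Diamond p \land \neg \Box p fails at s3, so \Box (\Diamond p \land \neg \Box p) is false at s1.
      At s3: \Diamond p is false, \neg \Box p is true, so \Diamond p \land \neg \Box p is false.

No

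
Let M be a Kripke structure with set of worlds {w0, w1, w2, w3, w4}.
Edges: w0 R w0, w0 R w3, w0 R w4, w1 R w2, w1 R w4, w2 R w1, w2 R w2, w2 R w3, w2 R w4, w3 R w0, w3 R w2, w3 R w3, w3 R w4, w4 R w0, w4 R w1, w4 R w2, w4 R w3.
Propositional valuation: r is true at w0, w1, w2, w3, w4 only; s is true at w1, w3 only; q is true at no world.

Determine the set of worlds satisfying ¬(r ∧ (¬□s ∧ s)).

Recall that □ψ holds at a world iff ψ holds at every accessible world, and ◇ψ holds iff ψ holds at some accessible world.
Let φ = ¬(r ∧ (¬□s ∧ s)). Evaluate φ at each world:
  w0 (successors {w0, w3, w4}): φ is true.
  w1 (successors {w2, w4}): φ is false.
  w2 (successors {w1, w2, w3, w4}): φ is true.
  w3 (successors {w0, w2, w3, w4}): φ is false.
  w4 (successors {w0, w1, w2, w3}): φ is true.
For instance, at w1:
  At w1: r ∧ (¬□s ∧ s) is true, so ¬(r ∧ (¬□s ∧ s)) is false.
    At w1: r is true, ¬□s ∧ s is true, so r ∧ (¬□s ∧ s) is true.
      At w1: ¬□s is true, s is true, so ¬□s ∧ s is true.
Satisfying worlds: {w0, w2, w4}

w0, w2, w4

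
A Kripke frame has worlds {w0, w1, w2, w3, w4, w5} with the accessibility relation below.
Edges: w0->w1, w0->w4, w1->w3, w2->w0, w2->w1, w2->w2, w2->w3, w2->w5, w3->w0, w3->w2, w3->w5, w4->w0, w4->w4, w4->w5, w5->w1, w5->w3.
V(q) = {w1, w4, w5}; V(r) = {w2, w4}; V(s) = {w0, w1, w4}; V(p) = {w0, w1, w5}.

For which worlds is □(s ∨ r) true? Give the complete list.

Recall that □ψ holds at a world iff ψ holds at every accessible world, and ◇ψ holds iff ψ holds at some accessible world.
Let φ = □(s ∨ r). Evaluate φ at each world:
  w0 (successors {w1, w4}): φ is true.
  w1 (successors {w3}): φ is false.
  w2 (successors {w0, w1, w2, w3, w5}): φ is false.
  w3 (successors {w0, w2, w5}): φ is false.
  w4 (successors {w0, w4, w5}): φ is false.
  w5 (successors {w1, w3}): φ is false.
For instance, at w1:
  At w1: □(s ∨ r) requires s ∨ r at every successor {w3}.
    s ∨ r fails at w3, so □(s ∨ r) is false at w1.
Satisfying worlds: {w0}

w0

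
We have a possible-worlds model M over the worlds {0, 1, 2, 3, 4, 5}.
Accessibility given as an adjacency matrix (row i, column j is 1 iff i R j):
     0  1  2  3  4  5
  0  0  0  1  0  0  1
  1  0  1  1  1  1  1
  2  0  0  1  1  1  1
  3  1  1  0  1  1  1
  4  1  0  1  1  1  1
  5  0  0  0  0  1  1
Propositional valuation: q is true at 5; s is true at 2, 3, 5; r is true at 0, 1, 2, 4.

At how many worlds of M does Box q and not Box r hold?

0

Let φ = Box q and not Box r. Evaluate φ at each world:
  0 (successors {2, 5}): φ is false.
  1 (successors {1, 2, 3, 4, 5}): φ is false.
  2 (successors {2, 3, 4, 5}): φ is false.
  3 (successors {0, 1, 3, 4, 5}): φ is false.
  4 (successors {0, 2, 3, 4, 5}): φ is false.
  5 (successors {4, 5}): φ is false.
For instance, at 2:
  At 2: Box q is false, not Box r is true, so Box q and not Box r is false.
    At 2: Box q requires q at every successor {2, 3, 4, 5}.
      q fails at 2, so Box q is false at 2.
    At 2: Box r is false, so not Box r is true.
      At 2: Box r requires r at every successor {2, 3, 4, 5}.
        r fails at 3, so Box r is false at 2.
Satisfying worlds: none.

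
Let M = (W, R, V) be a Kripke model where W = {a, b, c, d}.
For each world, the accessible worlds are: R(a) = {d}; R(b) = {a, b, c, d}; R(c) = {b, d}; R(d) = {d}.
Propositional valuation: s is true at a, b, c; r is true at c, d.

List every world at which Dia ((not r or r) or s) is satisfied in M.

Let φ = Dia ((not r or r) or s). Evaluate φ at each world:
  a (successors {d}): φ is true.
  b (successors {a, b, c, d}): φ is true.
  c (successors {b, d}): φ is true.
  d (successors {d}): φ is true.
For instance, at a:
  At a: Dia ((not r or r) or s) requires (not r or r) or s at some successor in {d}.
    (not r or r) or s holds at d, so Dia ((not r or r) or s) is true at a.
Satisfying worlds: {a, b, c, d}

a, b, c, d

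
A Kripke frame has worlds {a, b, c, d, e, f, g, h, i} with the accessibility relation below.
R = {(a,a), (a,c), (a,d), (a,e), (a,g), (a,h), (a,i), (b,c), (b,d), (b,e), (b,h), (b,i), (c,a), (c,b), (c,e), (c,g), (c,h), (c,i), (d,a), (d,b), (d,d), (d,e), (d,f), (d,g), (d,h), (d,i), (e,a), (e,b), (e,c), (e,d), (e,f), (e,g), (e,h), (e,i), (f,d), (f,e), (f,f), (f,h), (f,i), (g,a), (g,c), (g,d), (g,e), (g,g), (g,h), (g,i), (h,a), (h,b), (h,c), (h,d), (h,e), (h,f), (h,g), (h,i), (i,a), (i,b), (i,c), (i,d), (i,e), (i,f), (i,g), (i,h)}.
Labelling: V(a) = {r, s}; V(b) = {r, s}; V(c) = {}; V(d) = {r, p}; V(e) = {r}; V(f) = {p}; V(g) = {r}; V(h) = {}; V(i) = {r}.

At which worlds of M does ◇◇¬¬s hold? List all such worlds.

Recall that ◇ψ holds at a world iff ψ holds at some accessible world.
Let φ = ◇◇¬¬s. Evaluate φ at each world:
  a (successors {a, c, d, e, g, h, i}): φ is true.
  b (successors {c, d, e, h, i}): φ is true.
  c (successors {a, b, e, g, h, i}): φ is true.
  d (successors {a, b, d, e, f, g, h, i}): φ is true.
  e (successors {a, b, c, d, f, g, h, i}): φ is true.
  f (successors {d, e, f, h, i}): φ is true.
  g (successors {a, c, d, e, g, h, i}): φ is true.
  h (successors {a, b, c, d, e, f, g, i}): φ is true.
  i (successors {a, b, c, d, e, f, g, h}): φ is true.
For instance, at e:
  At e: ◇◇¬¬s requires ◇¬¬s at some successor in {a, b, c, d, f, g, h, i}.
    ◇¬¬s holds at a, so ◇◇¬¬s is true at e.
      At a: ◇¬¬s requires ¬¬s at some successor in {a, c, d, e, g, h, i}.
        ¬¬s holds at a, so ◇¬¬s is true at a.
Satisfying worlds: {a, b, c, d, e, f, g, h, i}

a, b, c, d, e, f, g, h, i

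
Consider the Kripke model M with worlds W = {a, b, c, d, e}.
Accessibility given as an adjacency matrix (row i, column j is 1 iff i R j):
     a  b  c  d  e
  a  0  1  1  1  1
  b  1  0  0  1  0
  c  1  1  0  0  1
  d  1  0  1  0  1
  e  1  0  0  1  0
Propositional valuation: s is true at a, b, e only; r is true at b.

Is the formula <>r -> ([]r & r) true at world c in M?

No

At c: <>r is true, []r & r is false, so <>r -> ([]r & r) is false.
  At c: <>r requires r at some successor in {a, b, e}.
    r holds at b, so <>r is true at c.
  At c: []r is false, r is false, so []r & r is false.
    At c: []r requires r at every successor {a, b, e}.
      r fails at a, so []r is false at c.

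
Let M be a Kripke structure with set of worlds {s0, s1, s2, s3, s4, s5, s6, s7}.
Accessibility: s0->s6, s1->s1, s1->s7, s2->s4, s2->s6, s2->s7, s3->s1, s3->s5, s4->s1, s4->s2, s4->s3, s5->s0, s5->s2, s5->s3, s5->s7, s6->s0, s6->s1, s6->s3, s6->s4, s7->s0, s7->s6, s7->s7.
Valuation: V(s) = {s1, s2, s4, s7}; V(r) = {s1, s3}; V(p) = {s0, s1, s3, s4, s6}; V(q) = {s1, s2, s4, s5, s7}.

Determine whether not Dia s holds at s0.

Yes

At s0: Dia s is false, so not Dia s is true.
  At s0: Dia s requires s at some successor in {s6}.
    At s6: s is false.
  So Dia s is false at s0.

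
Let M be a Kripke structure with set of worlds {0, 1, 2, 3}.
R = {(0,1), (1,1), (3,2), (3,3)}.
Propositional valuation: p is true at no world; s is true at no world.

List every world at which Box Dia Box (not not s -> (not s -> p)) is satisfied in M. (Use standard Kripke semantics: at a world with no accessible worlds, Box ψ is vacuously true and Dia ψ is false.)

Recall that Box ψ holds at a world iff ψ holds at every accessible world, and Dia ψ holds iff ψ holds at some accessible world.
Let φ = Box Dia Box (not not s -> (not s -> p)). Evaluate φ at each world:
  0 (successors {1}): φ is true.
  1 (successors {1}): φ is true.
  2 (successors ∅): φ is true.
  3 (successors {2, 3}): φ is false.
For instance, at 0:
  At 0: Box Dia Box (not not s -> (not s -> p)) requires Dia Box (not not s -> (not s -> p)) at every successor {1}.
      At 1: Dia Box (not not s -> (not s -> p)) requires Box (not not s -> (not s -> p)) at some successor in {1}.
        Box (not not s -> (not s -> p)) holds at 1, so Dia Box (not not s -> (not s -> p)) is true at 1.
  So Box Dia Box (not not s -> (not s -> p)) is true at 0.
Satisfying worlds: {0, 1, 2}

0, 1, 2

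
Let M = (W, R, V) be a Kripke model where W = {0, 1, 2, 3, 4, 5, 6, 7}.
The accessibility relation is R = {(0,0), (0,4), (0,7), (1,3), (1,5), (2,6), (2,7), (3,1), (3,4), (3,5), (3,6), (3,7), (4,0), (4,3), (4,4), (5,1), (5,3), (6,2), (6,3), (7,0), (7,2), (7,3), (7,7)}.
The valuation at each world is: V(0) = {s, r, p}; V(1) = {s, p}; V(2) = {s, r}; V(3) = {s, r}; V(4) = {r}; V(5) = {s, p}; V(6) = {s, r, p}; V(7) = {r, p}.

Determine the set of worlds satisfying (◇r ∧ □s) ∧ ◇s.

Let φ = (◇r ∧ □s) ∧ ◇s. Evaluate φ at each world:
  0 (successors {0, 4, 7}): φ is false.
  1 (successors {3, 5}): φ is true.
  2 (successors {6, 7}): φ is false.
  3 (successors {1, 4, 5, 6, 7}): φ is false.
  4 (successors {0, 3, 4}): φ is false.
  5 (successors {1, 3}): φ is true.
  6 (successors {2, 3}): φ is true.
  7 (successors {0, 2, 3, 7}): φ is false.
For instance, at 6:
  At 6: ◇r ∧ □s is true, ◇s is true, so (◇r ∧ □s) ∧ ◇s is true.
    At 6: ◇r is true, □s is true, so ◇r ∧ □s is true.
      At 6: ◇r requires r at some successor in {2, 3}.
        r holds at 2, so ◇r is true at 6.
      At 6: □s requires s at every successor {2, 3}.
        At 2: s is true.
        At 3: s is true.
      So □s is true at 6.
    At 6: ◇s requires s at some successor in {2, 3}.
      s holds at 2, so ◇s is true at 6.
Satisfying worlds: {1, 5, 6}

1, 5, 6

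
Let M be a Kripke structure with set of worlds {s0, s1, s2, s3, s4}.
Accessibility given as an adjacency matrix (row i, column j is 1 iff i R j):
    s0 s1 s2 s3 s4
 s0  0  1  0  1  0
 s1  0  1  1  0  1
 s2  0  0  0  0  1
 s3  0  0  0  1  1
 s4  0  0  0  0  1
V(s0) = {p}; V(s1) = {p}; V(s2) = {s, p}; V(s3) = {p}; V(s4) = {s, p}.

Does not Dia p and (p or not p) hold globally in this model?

Recall that Dia ψ holds at a world iff ψ holds at some accessible world.
Let φ = not Dia p and (p or not p). Evaluate φ at each world:
  s0 (successors {s1, s3}): φ is false.
  s1 (successors {s1, s2, s4}): φ is false.
  s2 (successors {s4}): φ is false.
  s3 (successors {s3, s4}): φ is false.
  s4 (successors {s4}): φ is false.
Detail at s0 (counterexample):
  At s0: not Dia p is false, p or not p is true, so not Dia p and (p or not p) is false.
    At s0: Dia p is true, so not Dia p is false.
      At s0: Dia p requires p at some successor in {s1, s3}.
        p holds at s1, so Dia p is true at s0.

No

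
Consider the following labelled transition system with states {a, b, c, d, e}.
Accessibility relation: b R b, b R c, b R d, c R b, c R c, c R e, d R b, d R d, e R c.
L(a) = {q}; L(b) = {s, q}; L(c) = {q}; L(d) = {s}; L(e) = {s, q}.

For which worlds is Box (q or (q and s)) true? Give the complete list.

Let φ = Box (q or (q and s)). Evaluate φ at each world:
  a (successors ∅): φ is true.
  b (successors {b, c, d}): φ is false.
  c (successors {b, c, e}): φ is true.
  d (successors {b, d}): φ is false.
  e (successors {c}): φ is true.
For instance, at b:
  At b: Box (q or (q and s)) requires q or (q and s) at every successor {b, c, d}.
    q or (q and s) fails at d, so Box (q or (q and s)) is false at b.
Satisfying worlds: {a, c, e}

a, c, e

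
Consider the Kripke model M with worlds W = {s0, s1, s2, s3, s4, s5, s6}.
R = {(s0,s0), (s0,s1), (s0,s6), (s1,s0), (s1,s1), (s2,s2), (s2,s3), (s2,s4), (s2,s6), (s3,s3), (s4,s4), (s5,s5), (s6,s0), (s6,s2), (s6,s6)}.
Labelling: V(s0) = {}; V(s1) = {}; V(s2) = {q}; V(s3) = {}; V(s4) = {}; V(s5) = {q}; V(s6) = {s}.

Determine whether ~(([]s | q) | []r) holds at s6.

Yes

Recall that []ψ holds at a world iff ψ holds at every accessible world, and <>ψ holds iff ψ holds at some accessible world.
At s6: ([]s | q) | []r is false, so ~(([]s | q) | []r) is true.
  At s6: []s | q is false, []r is false, so ([]s | q) | []r is false.
    At s6: []s is false, q is false, so []s | q is false.
      At s6: []s requires s at every successor {s0, s2, s6}.
        s fails at s0, so []s is false at s6.
    At s6: []r requires r at every successor {s0, s2, s6}.
      r fails at s0, so []r is false at s6.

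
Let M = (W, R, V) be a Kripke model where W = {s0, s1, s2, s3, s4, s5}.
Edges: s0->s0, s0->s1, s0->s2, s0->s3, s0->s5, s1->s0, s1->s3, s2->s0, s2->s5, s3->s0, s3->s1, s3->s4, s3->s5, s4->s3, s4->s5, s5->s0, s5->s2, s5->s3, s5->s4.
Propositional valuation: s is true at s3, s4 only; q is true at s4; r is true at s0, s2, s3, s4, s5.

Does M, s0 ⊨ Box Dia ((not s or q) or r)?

Yes

At s0: Box Dia ((not s or q) or r) requires Dia ((not s or q) or r) at every successor {s0, s1, s2, s3, s5}.
  At s0: Dia ((not s or q) or r) is true.
  At s1: Dia ((not s or q) or r) is true.
  At s2: Dia ((not s or q) or r) is true.
  At s3: Dia ((not s or q) or r) is true.
  At s5: Dia ((not s or q) or r) is true.
So Box Dia ((not s or q) or r) is true at s0.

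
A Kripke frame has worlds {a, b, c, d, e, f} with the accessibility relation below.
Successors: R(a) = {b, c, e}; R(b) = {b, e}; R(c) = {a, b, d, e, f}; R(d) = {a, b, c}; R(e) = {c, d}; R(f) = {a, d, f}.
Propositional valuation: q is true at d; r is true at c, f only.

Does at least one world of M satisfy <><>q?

Let φ = <><>q. Evaluate φ at each world:
  a (successors {b, c, e}): φ is true.
  b (successors {b, e}): φ is true.
  c (successors {a, b, d, e, f}): φ is true.
  d (successors {a, b, c}): φ is true.
  e (successors {c, d}): φ is true.
  f (successors {a, d, f}): φ is true.
Detail at a (witness):
  At a: <><>q requires <>q at some successor in {b, c, e}.
    <>q holds at c, so <><>q is true at a.
      At c: <>q requires q at some successor in {a, b, d, e, f}.
        q holds at d, so <>q is true at c.

Yes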